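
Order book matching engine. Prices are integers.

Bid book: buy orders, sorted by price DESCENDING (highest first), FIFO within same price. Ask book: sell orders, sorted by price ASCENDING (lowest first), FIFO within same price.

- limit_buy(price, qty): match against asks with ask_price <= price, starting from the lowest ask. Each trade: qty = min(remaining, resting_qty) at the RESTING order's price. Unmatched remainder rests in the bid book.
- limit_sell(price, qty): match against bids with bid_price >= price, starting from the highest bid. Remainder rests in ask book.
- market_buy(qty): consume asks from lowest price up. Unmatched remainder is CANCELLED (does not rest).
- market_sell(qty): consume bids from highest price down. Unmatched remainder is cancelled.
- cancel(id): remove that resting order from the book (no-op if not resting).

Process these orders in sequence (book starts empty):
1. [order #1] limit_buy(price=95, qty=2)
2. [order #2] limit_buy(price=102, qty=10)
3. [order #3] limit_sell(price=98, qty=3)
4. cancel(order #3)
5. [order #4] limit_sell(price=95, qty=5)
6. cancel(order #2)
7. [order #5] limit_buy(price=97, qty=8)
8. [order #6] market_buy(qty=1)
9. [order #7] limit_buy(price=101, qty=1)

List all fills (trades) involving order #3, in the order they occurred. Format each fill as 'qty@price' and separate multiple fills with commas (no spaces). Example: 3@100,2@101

After op 1 [order #1] limit_buy(price=95, qty=2): fills=none; bids=[#1:2@95] asks=[-]
After op 2 [order #2] limit_buy(price=102, qty=10): fills=none; bids=[#2:10@102 #1:2@95] asks=[-]
After op 3 [order #3] limit_sell(price=98, qty=3): fills=#2x#3:3@102; bids=[#2:7@102 #1:2@95] asks=[-]
After op 4 cancel(order #3): fills=none; bids=[#2:7@102 #1:2@95] asks=[-]
After op 5 [order #4] limit_sell(price=95, qty=5): fills=#2x#4:5@102; bids=[#2:2@102 #1:2@95] asks=[-]
After op 6 cancel(order #2): fills=none; bids=[#1:2@95] asks=[-]
After op 7 [order #5] limit_buy(price=97, qty=8): fills=none; bids=[#5:8@97 #1:2@95] asks=[-]
After op 8 [order #6] market_buy(qty=1): fills=none; bids=[#5:8@97 #1:2@95] asks=[-]
After op 9 [order #7] limit_buy(price=101, qty=1): fills=none; bids=[#7:1@101 #5:8@97 #1:2@95] asks=[-]

Answer: 3@102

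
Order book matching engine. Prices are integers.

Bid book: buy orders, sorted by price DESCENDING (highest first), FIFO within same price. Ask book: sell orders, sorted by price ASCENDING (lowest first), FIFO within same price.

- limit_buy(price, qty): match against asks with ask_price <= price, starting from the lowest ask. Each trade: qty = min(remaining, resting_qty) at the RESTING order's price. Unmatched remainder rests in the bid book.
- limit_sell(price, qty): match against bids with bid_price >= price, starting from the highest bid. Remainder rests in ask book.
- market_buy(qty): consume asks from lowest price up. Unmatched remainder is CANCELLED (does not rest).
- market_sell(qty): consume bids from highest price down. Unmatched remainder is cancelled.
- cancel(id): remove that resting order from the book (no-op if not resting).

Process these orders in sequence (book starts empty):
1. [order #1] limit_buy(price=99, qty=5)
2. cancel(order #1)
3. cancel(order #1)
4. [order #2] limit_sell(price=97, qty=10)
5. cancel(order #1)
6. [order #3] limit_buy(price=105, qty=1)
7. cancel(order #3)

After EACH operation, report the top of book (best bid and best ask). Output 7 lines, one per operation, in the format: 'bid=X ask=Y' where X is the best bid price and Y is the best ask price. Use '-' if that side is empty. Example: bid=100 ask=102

After op 1 [order #1] limit_buy(price=99, qty=5): fills=none; bids=[#1:5@99] asks=[-]
After op 2 cancel(order #1): fills=none; bids=[-] asks=[-]
After op 3 cancel(order #1): fills=none; bids=[-] asks=[-]
After op 4 [order #2] limit_sell(price=97, qty=10): fills=none; bids=[-] asks=[#2:10@97]
After op 5 cancel(order #1): fills=none; bids=[-] asks=[#2:10@97]
After op 6 [order #3] limit_buy(price=105, qty=1): fills=#3x#2:1@97; bids=[-] asks=[#2:9@97]
After op 7 cancel(order #3): fills=none; bids=[-] asks=[#2:9@97]

Answer: bid=99 ask=-
bid=- ask=-
bid=- ask=-
bid=- ask=97
bid=- ask=97
bid=- ask=97
bid=- ask=97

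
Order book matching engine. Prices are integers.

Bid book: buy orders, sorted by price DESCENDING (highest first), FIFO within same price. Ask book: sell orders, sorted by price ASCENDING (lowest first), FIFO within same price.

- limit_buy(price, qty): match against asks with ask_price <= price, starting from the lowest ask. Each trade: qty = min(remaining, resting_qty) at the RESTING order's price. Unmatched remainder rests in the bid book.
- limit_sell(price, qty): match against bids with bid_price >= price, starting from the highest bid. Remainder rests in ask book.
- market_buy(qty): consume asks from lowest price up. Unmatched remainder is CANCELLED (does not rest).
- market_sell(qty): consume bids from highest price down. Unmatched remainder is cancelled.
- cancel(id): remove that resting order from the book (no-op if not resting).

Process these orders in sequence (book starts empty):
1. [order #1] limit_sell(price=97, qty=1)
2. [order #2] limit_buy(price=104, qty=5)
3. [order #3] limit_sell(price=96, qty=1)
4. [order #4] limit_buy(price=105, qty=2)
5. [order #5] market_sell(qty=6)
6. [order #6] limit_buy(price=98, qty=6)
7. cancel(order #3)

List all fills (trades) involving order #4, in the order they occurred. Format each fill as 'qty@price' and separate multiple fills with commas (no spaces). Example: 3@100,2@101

After op 1 [order #1] limit_sell(price=97, qty=1): fills=none; bids=[-] asks=[#1:1@97]
After op 2 [order #2] limit_buy(price=104, qty=5): fills=#2x#1:1@97; bids=[#2:4@104] asks=[-]
After op 3 [order #3] limit_sell(price=96, qty=1): fills=#2x#3:1@104; bids=[#2:3@104] asks=[-]
After op 4 [order #4] limit_buy(price=105, qty=2): fills=none; bids=[#4:2@105 #2:3@104] asks=[-]
After op 5 [order #5] market_sell(qty=6): fills=#4x#5:2@105 #2x#5:3@104; bids=[-] asks=[-]
After op 6 [order #6] limit_buy(price=98, qty=6): fills=none; bids=[#6:6@98] asks=[-]
After op 7 cancel(order #3): fills=none; bids=[#6:6@98] asks=[-]

Answer: 2@105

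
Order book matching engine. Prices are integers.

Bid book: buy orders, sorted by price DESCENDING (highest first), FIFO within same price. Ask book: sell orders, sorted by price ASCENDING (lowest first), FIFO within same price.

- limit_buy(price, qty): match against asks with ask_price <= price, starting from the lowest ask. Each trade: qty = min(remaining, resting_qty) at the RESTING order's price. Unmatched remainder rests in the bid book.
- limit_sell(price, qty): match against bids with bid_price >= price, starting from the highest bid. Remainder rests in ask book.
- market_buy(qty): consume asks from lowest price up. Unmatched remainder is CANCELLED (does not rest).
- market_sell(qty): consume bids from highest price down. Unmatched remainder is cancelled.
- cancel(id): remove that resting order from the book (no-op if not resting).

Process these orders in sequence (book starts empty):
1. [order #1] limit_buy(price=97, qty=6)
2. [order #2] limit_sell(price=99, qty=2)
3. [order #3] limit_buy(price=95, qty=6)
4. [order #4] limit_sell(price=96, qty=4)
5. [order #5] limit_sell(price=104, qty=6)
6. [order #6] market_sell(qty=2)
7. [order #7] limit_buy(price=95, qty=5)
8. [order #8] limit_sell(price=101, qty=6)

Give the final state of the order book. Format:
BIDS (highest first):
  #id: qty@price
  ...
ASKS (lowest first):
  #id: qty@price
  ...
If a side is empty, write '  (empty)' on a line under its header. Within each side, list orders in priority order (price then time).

After op 1 [order #1] limit_buy(price=97, qty=6): fills=none; bids=[#1:6@97] asks=[-]
After op 2 [order #2] limit_sell(price=99, qty=2): fills=none; bids=[#1:6@97] asks=[#2:2@99]
After op 3 [order #3] limit_buy(price=95, qty=6): fills=none; bids=[#1:6@97 #3:6@95] asks=[#2:2@99]
After op 4 [order #4] limit_sell(price=96, qty=4): fills=#1x#4:4@97; bids=[#1:2@97 #3:6@95] asks=[#2:2@99]
After op 5 [order #5] limit_sell(price=104, qty=6): fills=none; bids=[#1:2@97 #3:6@95] asks=[#2:2@99 #5:6@104]
After op 6 [order #6] market_sell(qty=2): fills=#1x#6:2@97; bids=[#3:6@95] asks=[#2:2@99 #5:6@104]
After op 7 [order #7] limit_buy(price=95, qty=5): fills=none; bids=[#3:6@95 #7:5@95] asks=[#2:2@99 #5:6@104]
After op 8 [order #8] limit_sell(price=101, qty=6): fills=none; bids=[#3:6@95 #7:5@95] asks=[#2:2@99 #8:6@101 #5:6@104]

Answer: BIDS (highest first):
  #3: 6@95
  #7: 5@95
ASKS (lowest first):
  #2: 2@99
  #8: 6@101
  #5: 6@104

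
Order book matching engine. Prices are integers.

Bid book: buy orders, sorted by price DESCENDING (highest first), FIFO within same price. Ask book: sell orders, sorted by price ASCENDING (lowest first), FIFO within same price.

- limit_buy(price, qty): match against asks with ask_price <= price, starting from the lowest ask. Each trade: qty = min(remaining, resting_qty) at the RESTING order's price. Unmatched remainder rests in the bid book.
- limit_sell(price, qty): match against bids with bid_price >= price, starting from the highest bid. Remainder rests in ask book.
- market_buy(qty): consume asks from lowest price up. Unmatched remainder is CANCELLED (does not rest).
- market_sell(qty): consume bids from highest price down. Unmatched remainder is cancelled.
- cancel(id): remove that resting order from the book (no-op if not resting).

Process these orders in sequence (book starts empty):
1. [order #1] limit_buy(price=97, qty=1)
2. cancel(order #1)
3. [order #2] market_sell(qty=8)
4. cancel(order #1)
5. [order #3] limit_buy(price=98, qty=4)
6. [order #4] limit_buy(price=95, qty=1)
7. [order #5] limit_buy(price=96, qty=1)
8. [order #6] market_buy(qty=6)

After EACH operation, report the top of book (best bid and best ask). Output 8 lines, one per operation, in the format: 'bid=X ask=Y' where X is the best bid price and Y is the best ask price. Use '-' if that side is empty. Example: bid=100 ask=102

Answer: bid=97 ask=-
bid=- ask=-
bid=- ask=-
bid=- ask=-
bid=98 ask=-
bid=98 ask=-
bid=98 ask=-
bid=98 ask=-

Derivation:
After op 1 [order #1] limit_buy(price=97, qty=1): fills=none; bids=[#1:1@97] asks=[-]
After op 2 cancel(order #1): fills=none; bids=[-] asks=[-]
After op 3 [order #2] market_sell(qty=8): fills=none; bids=[-] asks=[-]
After op 4 cancel(order #1): fills=none; bids=[-] asks=[-]
After op 5 [order #3] limit_buy(price=98, qty=4): fills=none; bids=[#3:4@98] asks=[-]
After op 6 [order #4] limit_buy(price=95, qty=1): fills=none; bids=[#3:4@98 #4:1@95] asks=[-]
After op 7 [order #5] limit_buy(price=96, qty=1): fills=none; bids=[#3:4@98 #5:1@96 #4:1@95] asks=[-]
After op 8 [order #6] market_buy(qty=6): fills=none; bids=[#3:4@98 #5:1@96 #4:1@95] asks=[-]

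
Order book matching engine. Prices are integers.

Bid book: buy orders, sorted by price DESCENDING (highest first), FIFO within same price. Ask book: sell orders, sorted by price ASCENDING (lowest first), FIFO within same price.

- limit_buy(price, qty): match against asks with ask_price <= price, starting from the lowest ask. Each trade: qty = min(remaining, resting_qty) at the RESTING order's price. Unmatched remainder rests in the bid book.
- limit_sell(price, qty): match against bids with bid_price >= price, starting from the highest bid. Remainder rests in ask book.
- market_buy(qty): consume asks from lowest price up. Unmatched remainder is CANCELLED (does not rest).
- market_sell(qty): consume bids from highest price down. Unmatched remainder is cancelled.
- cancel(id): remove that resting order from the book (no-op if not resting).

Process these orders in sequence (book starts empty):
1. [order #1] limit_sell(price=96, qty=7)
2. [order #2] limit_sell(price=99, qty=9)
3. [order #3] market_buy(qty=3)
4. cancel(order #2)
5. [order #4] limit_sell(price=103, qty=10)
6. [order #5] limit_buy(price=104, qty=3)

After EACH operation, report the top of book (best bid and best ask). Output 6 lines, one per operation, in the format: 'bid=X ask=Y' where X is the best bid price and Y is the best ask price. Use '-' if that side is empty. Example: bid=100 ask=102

Answer: bid=- ask=96
bid=- ask=96
bid=- ask=96
bid=- ask=96
bid=- ask=96
bid=- ask=96

Derivation:
After op 1 [order #1] limit_sell(price=96, qty=7): fills=none; bids=[-] asks=[#1:7@96]
After op 2 [order #2] limit_sell(price=99, qty=9): fills=none; bids=[-] asks=[#1:7@96 #2:9@99]
After op 3 [order #3] market_buy(qty=3): fills=#3x#1:3@96; bids=[-] asks=[#1:4@96 #2:9@99]
After op 4 cancel(order #2): fills=none; bids=[-] asks=[#1:4@96]
After op 5 [order #4] limit_sell(price=103, qty=10): fills=none; bids=[-] asks=[#1:4@96 #4:10@103]
After op 6 [order #5] limit_buy(price=104, qty=3): fills=#5x#1:3@96; bids=[-] asks=[#1:1@96 #4:10@103]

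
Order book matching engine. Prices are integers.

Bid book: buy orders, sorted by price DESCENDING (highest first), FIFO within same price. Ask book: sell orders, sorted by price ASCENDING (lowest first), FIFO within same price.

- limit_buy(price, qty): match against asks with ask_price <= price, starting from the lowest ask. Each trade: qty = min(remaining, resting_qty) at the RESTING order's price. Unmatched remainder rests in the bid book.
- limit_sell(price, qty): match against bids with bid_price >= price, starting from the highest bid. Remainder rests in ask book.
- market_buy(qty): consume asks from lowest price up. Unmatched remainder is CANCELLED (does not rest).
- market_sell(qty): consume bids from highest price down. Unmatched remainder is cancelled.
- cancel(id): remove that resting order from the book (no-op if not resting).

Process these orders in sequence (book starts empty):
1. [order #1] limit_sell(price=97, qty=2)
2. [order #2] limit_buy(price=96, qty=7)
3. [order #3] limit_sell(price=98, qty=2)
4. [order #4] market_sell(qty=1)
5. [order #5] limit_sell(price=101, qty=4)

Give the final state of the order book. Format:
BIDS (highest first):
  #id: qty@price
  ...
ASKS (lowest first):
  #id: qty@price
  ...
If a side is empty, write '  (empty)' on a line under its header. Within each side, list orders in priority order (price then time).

Answer: BIDS (highest first):
  #2: 6@96
ASKS (lowest first):
  #1: 2@97
  #3: 2@98
  #5: 4@101

Derivation:
After op 1 [order #1] limit_sell(price=97, qty=2): fills=none; bids=[-] asks=[#1:2@97]
After op 2 [order #2] limit_buy(price=96, qty=7): fills=none; bids=[#2:7@96] asks=[#1:2@97]
After op 3 [order #3] limit_sell(price=98, qty=2): fills=none; bids=[#2:7@96] asks=[#1:2@97 #3:2@98]
After op 4 [order #4] market_sell(qty=1): fills=#2x#4:1@96; bids=[#2:6@96] asks=[#1:2@97 #3:2@98]
After op 5 [order #5] limit_sell(price=101, qty=4): fills=none; bids=[#2:6@96] asks=[#1:2@97 #3:2@98 #5:4@101]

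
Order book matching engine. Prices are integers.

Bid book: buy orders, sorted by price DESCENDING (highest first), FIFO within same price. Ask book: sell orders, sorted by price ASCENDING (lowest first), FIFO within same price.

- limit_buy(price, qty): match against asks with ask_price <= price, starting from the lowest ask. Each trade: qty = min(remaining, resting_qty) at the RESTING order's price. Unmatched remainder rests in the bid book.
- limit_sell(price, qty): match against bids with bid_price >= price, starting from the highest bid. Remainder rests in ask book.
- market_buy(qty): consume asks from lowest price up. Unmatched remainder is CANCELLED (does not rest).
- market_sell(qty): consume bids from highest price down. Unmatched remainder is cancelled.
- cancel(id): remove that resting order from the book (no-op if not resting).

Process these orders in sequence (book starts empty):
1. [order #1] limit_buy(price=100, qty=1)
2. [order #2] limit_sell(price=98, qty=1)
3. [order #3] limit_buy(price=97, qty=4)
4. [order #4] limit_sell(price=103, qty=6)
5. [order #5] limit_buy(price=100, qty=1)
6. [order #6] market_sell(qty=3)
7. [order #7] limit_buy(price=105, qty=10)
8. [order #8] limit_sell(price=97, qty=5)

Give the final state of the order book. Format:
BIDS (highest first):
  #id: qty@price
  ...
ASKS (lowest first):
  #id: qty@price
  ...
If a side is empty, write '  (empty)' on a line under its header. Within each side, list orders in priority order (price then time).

After op 1 [order #1] limit_buy(price=100, qty=1): fills=none; bids=[#1:1@100] asks=[-]
After op 2 [order #2] limit_sell(price=98, qty=1): fills=#1x#2:1@100; bids=[-] asks=[-]
After op 3 [order #3] limit_buy(price=97, qty=4): fills=none; bids=[#3:4@97] asks=[-]
After op 4 [order #4] limit_sell(price=103, qty=6): fills=none; bids=[#3:4@97] asks=[#4:6@103]
After op 5 [order #5] limit_buy(price=100, qty=1): fills=none; bids=[#5:1@100 #3:4@97] asks=[#4:6@103]
After op 6 [order #6] market_sell(qty=3): fills=#5x#6:1@100 #3x#6:2@97; bids=[#3:2@97] asks=[#4:6@103]
After op 7 [order #7] limit_buy(price=105, qty=10): fills=#7x#4:6@103; bids=[#7:4@105 #3:2@97] asks=[-]
After op 8 [order #8] limit_sell(price=97, qty=5): fills=#7x#8:4@105 #3x#8:1@97; bids=[#3:1@97] asks=[-]

Answer: BIDS (highest first):
  #3: 1@97
ASKS (lowest first):
  (empty)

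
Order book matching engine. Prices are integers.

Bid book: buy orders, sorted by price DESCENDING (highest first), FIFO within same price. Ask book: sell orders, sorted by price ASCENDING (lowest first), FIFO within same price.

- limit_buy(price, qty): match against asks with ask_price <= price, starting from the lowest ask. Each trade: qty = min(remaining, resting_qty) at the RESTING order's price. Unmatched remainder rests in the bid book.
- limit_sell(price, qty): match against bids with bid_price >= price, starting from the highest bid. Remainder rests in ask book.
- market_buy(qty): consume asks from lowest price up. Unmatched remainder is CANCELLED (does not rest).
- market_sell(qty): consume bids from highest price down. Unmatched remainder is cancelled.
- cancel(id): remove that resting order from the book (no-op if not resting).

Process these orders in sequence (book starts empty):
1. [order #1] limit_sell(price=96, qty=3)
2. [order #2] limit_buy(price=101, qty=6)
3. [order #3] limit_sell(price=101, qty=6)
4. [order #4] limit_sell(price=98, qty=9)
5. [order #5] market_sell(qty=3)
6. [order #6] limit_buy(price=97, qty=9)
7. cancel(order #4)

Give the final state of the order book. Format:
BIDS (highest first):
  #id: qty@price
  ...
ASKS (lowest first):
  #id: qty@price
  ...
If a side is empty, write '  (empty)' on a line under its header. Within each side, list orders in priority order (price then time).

Answer: BIDS (highest first):
  #6: 9@97
ASKS (lowest first):
  #3: 3@101

Derivation:
After op 1 [order #1] limit_sell(price=96, qty=3): fills=none; bids=[-] asks=[#1:3@96]
After op 2 [order #2] limit_buy(price=101, qty=6): fills=#2x#1:3@96; bids=[#2:3@101] asks=[-]
After op 3 [order #3] limit_sell(price=101, qty=6): fills=#2x#3:3@101; bids=[-] asks=[#3:3@101]
After op 4 [order #4] limit_sell(price=98, qty=9): fills=none; bids=[-] asks=[#4:9@98 #3:3@101]
After op 5 [order #5] market_sell(qty=3): fills=none; bids=[-] asks=[#4:9@98 #3:3@101]
After op 6 [order #6] limit_buy(price=97, qty=9): fills=none; bids=[#6:9@97] asks=[#4:9@98 #3:3@101]
After op 7 cancel(order #4): fills=none; bids=[#6:9@97] asks=[#3:3@101]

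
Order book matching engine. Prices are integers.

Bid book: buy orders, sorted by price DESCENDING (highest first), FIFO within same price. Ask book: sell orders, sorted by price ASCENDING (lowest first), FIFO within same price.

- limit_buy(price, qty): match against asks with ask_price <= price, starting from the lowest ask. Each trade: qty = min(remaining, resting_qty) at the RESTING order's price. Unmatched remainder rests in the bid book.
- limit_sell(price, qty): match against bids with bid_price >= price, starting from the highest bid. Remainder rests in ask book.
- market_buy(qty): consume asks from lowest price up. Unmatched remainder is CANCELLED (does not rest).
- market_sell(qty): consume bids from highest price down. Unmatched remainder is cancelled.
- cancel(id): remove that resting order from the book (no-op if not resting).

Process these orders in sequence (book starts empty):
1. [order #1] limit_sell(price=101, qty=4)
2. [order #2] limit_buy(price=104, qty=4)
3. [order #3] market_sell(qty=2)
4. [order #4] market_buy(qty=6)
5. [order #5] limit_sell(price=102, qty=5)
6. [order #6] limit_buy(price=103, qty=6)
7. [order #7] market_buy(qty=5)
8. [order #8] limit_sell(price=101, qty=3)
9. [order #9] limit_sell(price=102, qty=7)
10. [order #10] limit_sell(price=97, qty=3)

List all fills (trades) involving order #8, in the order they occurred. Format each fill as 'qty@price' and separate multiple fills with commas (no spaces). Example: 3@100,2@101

Answer: 1@103

Derivation:
After op 1 [order #1] limit_sell(price=101, qty=4): fills=none; bids=[-] asks=[#1:4@101]
After op 2 [order #2] limit_buy(price=104, qty=4): fills=#2x#1:4@101; bids=[-] asks=[-]
After op 3 [order #3] market_sell(qty=2): fills=none; bids=[-] asks=[-]
After op 4 [order #4] market_buy(qty=6): fills=none; bids=[-] asks=[-]
After op 5 [order #5] limit_sell(price=102, qty=5): fills=none; bids=[-] asks=[#5:5@102]
After op 6 [order #6] limit_buy(price=103, qty=6): fills=#6x#5:5@102; bids=[#6:1@103] asks=[-]
After op 7 [order #7] market_buy(qty=5): fills=none; bids=[#6:1@103] asks=[-]
After op 8 [order #8] limit_sell(price=101, qty=3): fills=#6x#8:1@103; bids=[-] asks=[#8:2@101]
After op 9 [order #9] limit_sell(price=102, qty=7): fills=none; bids=[-] asks=[#8:2@101 #9:7@102]
After op 10 [order #10] limit_sell(price=97, qty=3): fills=none; bids=[-] asks=[#10:3@97 #8:2@101 #9:7@102]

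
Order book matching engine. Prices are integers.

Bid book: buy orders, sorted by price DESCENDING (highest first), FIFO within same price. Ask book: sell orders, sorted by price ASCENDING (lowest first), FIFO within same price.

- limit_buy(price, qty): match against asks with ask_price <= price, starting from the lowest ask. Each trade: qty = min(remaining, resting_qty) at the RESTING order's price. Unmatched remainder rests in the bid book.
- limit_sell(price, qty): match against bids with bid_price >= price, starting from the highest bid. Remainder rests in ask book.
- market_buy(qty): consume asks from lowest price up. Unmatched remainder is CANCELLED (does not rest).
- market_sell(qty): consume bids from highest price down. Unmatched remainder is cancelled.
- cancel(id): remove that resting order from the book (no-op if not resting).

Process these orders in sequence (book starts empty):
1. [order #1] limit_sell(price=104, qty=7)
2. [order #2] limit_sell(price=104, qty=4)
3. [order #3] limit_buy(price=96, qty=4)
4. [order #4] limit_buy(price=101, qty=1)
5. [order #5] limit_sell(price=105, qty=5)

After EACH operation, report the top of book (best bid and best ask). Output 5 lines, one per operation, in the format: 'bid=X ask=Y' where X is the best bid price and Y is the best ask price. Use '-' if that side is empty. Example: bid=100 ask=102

After op 1 [order #1] limit_sell(price=104, qty=7): fills=none; bids=[-] asks=[#1:7@104]
After op 2 [order #2] limit_sell(price=104, qty=4): fills=none; bids=[-] asks=[#1:7@104 #2:4@104]
After op 3 [order #3] limit_buy(price=96, qty=4): fills=none; bids=[#3:4@96] asks=[#1:7@104 #2:4@104]
After op 4 [order #4] limit_buy(price=101, qty=1): fills=none; bids=[#4:1@101 #3:4@96] asks=[#1:7@104 #2:4@104]
After op 5 [order #5] limit_sell(price=105, qty=5): fills=none; bids=[#4:1@101 #3:4@96] asks=[#1:7@104 #2:4@104 #5:5@105]

Answer: bid=- ask=104
bid=- ask=104
bid=96 ask=104
bid=101 ask=104
bid=101 ask=104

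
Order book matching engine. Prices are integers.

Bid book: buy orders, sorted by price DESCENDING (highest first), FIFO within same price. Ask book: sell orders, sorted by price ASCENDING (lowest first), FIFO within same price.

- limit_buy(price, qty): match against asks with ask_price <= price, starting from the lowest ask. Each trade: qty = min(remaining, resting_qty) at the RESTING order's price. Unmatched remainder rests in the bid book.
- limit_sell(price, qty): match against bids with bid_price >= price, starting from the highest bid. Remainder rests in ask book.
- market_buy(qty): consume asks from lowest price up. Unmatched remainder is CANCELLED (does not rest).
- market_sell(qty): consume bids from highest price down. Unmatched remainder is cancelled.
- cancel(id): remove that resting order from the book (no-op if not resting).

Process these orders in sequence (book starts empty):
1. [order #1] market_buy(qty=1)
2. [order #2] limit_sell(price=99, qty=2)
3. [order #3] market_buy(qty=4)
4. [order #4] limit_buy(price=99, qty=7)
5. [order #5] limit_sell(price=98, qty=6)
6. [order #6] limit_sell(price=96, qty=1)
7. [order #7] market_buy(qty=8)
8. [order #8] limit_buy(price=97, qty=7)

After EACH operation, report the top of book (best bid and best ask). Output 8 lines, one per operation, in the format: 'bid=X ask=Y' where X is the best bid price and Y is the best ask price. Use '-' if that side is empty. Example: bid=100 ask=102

Answer: bid=- ask=-
bid=- ask=99
bid=- ask=-
bid=99 ask=-
bid=99 ask=-
bid=- ask=-
bid=- ask=-
bid=97 ask=-

Derivation:
After op 1 [order #1] market_buy(qty=1): fills=none; bids=[-] asks=[-]
After op 2 [order #2] limit_sell(price=99, qty=2): fills=none; bids=[-] asks=[#2:2@99]
After op 3 [order #3] market_buy(qty=4): fills=#3x#2:2@99; bids=[-] asks=[-]
After op 4 [order #4] limit_buy(price=99, qty=7): fills=none; bids=[#4:7@99] asks=[-]
After op 5 [order #5] limit_sell(price=98, qty=6): fills=#4x#5:6@99; bids=[#4:1@99] asks=[-]
After op 6 [order #6] limit_sell(price=96, qty=1): fills=#4x#6:1@99; bids=[-] asks=[-]
After op 7 [order #7] market_buy(qty=8): fills=none; bids=[-] asks=[-]
After op 8 [order #8] limit_buy(price=97, qty=7): fills=none; bids=[#8:7@97] asks=[-]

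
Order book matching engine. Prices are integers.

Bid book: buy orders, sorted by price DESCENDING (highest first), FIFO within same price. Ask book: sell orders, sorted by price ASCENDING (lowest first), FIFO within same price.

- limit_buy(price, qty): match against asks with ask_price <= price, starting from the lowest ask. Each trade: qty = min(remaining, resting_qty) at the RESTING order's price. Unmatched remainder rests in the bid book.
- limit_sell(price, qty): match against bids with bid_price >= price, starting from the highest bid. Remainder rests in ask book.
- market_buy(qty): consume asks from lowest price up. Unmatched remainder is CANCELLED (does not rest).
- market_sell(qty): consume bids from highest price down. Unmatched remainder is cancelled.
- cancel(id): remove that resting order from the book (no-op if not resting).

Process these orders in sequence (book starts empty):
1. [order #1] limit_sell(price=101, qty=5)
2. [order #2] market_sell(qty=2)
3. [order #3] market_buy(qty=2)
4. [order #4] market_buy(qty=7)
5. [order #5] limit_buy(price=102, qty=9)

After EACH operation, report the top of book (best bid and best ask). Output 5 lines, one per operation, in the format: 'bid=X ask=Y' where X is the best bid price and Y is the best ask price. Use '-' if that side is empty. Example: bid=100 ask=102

Answer: bid=- ask=101
bid=- ask=101
bid=- ask=101
bid=- ask=-
bid=102 ask=-

Derivation:
After op 1 [order #1] limit_sell(price=101, qty=5): fills=none; bids=[-] asks=[#1:5@101]
After op 2 [order #2] market_sell(qty=2): fills=none; bids=[-] asks=[#1:5@101]
After op 3 [order #3] market_buy(qty=2): fills=#3x#1:2@101; bids=[-] asks=[#1:3@101]
After op 4 [order #4] market_buy(qty=7): fills=#4x#1:3@101; bids=[-] asks=[-]
After op 5 [order #5] limit_buy(price=102, qty=9): fills=none; bids=[#5:9@102] asks=[-]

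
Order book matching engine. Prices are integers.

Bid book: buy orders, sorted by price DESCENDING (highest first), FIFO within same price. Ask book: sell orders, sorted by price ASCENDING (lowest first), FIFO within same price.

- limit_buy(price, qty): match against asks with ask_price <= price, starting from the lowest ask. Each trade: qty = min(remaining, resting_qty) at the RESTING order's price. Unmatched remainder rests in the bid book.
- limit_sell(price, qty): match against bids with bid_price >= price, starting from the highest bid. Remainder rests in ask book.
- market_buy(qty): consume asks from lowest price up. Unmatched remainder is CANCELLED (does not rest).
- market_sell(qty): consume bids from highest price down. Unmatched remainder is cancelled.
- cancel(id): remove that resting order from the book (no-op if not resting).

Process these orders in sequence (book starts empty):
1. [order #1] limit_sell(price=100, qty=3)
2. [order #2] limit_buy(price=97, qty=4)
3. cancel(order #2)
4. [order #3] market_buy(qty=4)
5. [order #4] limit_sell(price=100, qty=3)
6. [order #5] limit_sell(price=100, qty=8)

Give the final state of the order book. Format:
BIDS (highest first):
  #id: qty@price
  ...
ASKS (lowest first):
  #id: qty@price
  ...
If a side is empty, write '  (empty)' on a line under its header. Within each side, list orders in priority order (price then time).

After op 1 [order #1] limit_sell(price=100, qty=3): fills=none; bids=[-] asks=[#1:3@100]
After op 2 [order #2] limit_buy(price=97, qty=4): fills=none; bids=[#2:4@97] asks=[#1:3@100]
After op 3 cancel(order #2): fills=none; bids=[-] asks=[#1:3@100]
After op 4 [order #3] market_buy(qty=4): fills=#3x#1:3@100; bids=[-] asks=[-]
After op 5 [order #4] limit_sell(price=100, qty=3): fills=none; bids=[-] asks=[#4:3@100]
After op 6 [order #5] limit_sell(price=100, qty=8): fills=none; bids=[-] asks=[#4:3@100 #5:8@100]

Answer: BIDS (highest first):
  (empty)
ASKS (lowest first):
  #4: 3@100
  #5: 8@100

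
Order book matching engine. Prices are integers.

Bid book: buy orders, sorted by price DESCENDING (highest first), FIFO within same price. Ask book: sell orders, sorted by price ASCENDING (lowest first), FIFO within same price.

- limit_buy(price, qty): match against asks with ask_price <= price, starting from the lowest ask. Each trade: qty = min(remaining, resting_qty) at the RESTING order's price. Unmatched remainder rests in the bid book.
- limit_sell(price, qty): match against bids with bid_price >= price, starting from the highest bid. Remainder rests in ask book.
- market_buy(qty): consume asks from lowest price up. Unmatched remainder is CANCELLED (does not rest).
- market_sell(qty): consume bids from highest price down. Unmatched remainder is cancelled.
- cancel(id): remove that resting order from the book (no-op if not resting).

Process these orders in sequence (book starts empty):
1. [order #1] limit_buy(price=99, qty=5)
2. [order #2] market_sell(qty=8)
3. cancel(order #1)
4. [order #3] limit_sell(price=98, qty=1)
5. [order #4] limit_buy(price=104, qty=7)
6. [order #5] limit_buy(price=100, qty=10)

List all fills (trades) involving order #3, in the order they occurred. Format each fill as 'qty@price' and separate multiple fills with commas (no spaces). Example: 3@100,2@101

After op 1 [order #1] limit_buy(price=99, qty=5): fills=none; bids=[#1:5@99] asks=[-]
After op 2 [order #2] market_sell(qty=8): fills=#1x#2:5@99; bids=[-] asks=[-]
After op 3 cancel(order #1): fills=none; bids=[-] asks=[-]
After op 4 [order #3] limit_sell(price=98, qty=1): fills=none; bids=[-] asks=[#3:1@98]
After op 5 [order #4] limit_buy(price=104, qty=7): fills=#4x#3:1@98; bids=[#4:6@104] asks=[-]
After op 6 [order #5] limit_buy(price=100, qty=10): fills=none; bids=[#4:6@104 #5:10@100] asks=[-]

Answer: 1@98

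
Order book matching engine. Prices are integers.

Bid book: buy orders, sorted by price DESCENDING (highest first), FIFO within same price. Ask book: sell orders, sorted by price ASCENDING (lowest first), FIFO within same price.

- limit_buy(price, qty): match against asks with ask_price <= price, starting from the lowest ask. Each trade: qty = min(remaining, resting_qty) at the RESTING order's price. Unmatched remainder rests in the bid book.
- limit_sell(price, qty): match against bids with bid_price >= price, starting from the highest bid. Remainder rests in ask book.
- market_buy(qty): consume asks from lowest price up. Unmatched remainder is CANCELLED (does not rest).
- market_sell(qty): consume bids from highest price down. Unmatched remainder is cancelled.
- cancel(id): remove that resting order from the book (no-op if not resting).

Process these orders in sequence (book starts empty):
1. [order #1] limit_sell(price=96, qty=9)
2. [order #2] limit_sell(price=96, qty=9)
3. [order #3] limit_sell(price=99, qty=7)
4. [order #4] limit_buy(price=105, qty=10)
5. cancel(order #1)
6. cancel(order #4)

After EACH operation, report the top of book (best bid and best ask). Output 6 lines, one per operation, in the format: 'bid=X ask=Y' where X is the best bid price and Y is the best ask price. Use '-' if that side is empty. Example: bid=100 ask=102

After op 1 [order #1] limit_sell(price=96, qty=9): fills=none; bids=[-] asks=[#1:9@96]
After op 2 [order #2] limit_sell(price=96, qty=9): fills=none; bids=[-] asks=[#1:9@96 #2:9@96]
After op 3 [order #3] limit_sell(price=99, qty=7): fills=none; bids=[-] asks=[#1:9@96 #2:9@96 #3:7@99]
After op 4 [order #4] limit_buy(price=105, qty=10): fills=#4x#1:9@96 #4x#2:1@96; bids=[-] asks=[#2:8@96 #3:7@99]
After op 5 cancel(order #1): fills=none; bids=[-] asks=[#2:8@96 #3:7@99]
After op 6 cancel(order #4): fills=none; bids=[-] asks=[#2:8@96 #3:7@99]

Answer: bid=- ask=96
bid=- ask=96
bid=- ask=96
bid=- ask=96
bid=- ask=96
bid=- ask=96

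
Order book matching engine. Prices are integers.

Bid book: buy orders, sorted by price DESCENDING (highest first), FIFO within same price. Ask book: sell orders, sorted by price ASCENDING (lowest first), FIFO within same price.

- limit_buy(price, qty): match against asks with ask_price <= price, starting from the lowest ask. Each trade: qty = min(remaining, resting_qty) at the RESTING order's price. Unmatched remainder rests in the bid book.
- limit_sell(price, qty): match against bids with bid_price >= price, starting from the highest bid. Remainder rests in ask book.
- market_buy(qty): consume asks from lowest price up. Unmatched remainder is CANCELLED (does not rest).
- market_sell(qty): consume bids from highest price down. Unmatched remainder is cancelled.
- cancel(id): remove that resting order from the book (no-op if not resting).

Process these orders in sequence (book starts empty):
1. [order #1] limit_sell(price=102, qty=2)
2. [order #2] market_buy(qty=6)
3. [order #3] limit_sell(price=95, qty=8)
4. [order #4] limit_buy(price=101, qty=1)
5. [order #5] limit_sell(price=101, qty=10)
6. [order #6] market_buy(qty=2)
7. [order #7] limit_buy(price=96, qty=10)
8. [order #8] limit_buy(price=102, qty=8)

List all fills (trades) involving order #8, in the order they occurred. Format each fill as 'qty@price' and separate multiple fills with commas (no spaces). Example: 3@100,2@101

After op 1 [order #1] limit_sell(price=102, qty=2): fills=none; bids=[-] asks=[#1:2@102]
After op 2 [order #2] market_buy(qty=6): fills=#2x#1:2@102; bids=[-] asks=[-]
After op 3 [order #3] limit_sell(price=95, qty=8): fills=none; bids=[-] asks=[#3:8@95]
After op 4 [order #4] limit_buy(price=101, qty=1): fills=#4x#3:1@95; bids=[-] asks=[#3:7@95]
After op 5 [order #5] limit_sell(price=101, qty=10): fills=none; bids=[-] asks=[#3:7@95 #5:10@101]
After op 6 [order #6] market_buy(qty=2): fills=#6x#3:2@95; bids=[-] asks=[#3:5@95 #5:10@101]
After op 7 [order #7] limit_buy(price=96, qty=10): fills=#7x#3:5@95; bids=[#7:5@96] asks=[#5:10@101]
After op 8 [order #8] limit_buy(price=102, qty=8): fills=#8x#5:8@101; bids=[#7:5@96] asks=[#5:2@101]

Answer: 8@101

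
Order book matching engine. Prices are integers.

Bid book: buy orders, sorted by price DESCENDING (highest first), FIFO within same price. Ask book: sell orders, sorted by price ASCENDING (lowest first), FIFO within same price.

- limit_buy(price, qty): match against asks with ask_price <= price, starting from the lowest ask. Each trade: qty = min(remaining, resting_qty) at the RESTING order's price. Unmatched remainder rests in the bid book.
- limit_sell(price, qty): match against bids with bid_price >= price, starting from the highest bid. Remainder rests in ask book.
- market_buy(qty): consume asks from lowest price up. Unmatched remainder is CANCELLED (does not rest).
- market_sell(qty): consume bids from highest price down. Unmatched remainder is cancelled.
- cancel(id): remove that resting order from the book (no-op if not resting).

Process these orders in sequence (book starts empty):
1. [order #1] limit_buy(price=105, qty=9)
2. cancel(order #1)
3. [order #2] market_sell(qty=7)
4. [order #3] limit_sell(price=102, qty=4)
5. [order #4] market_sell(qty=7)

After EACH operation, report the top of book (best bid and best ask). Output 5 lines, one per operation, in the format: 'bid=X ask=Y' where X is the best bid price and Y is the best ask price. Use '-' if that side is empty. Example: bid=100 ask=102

Answer: bid=105 ask=-
bid=- ask=-
bid=- ask=-
bid=- ask=102
bid=- ask=102

Derivation:
After op 1 [order #1] limit_buy(price=105, qty=9): fills=none; bids=[#1:9@105] asks=[-]
After op 2 cancel(order #1): fills=none; bids=[-] asks=[-]
After op 3 [order #2] market_sell(qty=7): fills=none; bids=[-] asks=[-]
After op 4 [order #3] limit_sell(price=102, qty=4): fills=none; bids=[-] asks=[#3:4@102]
After op 5 [order #4] market_sell(qty=7): fills=none; bids=[-] asks=[#3:4@102]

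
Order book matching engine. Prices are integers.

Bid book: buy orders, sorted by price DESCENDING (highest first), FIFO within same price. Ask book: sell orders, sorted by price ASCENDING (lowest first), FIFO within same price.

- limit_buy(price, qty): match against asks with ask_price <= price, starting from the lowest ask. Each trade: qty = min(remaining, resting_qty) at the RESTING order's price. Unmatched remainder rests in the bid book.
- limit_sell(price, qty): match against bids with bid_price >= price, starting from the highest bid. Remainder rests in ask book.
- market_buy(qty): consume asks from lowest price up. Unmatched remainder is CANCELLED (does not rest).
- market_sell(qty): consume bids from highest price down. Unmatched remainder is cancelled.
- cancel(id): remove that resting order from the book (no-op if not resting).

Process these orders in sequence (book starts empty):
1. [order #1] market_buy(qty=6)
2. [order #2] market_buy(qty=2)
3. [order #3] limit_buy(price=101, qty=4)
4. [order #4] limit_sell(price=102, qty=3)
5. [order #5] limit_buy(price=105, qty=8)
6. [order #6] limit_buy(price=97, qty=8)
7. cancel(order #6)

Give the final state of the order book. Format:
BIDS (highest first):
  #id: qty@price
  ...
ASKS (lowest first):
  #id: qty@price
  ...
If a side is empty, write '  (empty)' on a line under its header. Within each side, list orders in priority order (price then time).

After op 1 [order #1] market_buy(qty=6): fills=none; bids=[-] asks=[-]
After op 2 [order #2] market_buy(qty=2): fills=none; bids=[-] asks=[-]
After op 3 [order #3] limit_buy(price=101, qty=4): fills=none; bids=[#3:4@101] asks=[-]
After op 4 [order #4] limit_sell(price=102, qty=3): fills=none; bids=[#3:4@101] asks=[#4:3@102]
After op 5 [order #5] limit_buy(price=105, qty=8): fills=#5x#4:3@102; bids=[#5:5@105 #3:4@101] asks=[-]
After op 6 [order #6] limit_buy(price=97, qty=8): fills=none; bids=[#5:5@105 #3:4@101 #6:8@97] asks=[-]
After op 7 cancel(order #6): fills=none; bids=[#5:5@105 #3:4@101] asks=[-]

Answer: BIDS (highest first):
  #5: 5@105
  #3: 4@101
ASKS (lowest first):
  (empty)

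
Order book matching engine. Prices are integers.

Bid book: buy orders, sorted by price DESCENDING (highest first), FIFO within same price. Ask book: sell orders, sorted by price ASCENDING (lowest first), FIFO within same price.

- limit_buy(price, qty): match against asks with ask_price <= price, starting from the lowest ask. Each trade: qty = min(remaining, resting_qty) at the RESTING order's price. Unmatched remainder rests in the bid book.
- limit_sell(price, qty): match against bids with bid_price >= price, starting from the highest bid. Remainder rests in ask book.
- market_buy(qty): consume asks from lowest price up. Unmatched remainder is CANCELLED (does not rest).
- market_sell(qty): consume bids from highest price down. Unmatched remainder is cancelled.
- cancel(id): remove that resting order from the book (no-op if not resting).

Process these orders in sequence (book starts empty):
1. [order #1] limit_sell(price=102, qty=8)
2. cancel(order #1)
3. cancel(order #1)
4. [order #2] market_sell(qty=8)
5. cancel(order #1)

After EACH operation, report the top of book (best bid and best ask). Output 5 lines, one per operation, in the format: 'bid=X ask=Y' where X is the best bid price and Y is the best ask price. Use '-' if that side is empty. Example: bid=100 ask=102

After op 1 [order #1] limit_sell(price=102, qty=8): fills=none; bids=[-] asks=[#1:8@102]
After op 2 cancel(order #1): fills=none; bids=[-] asks=[-]
After op 3 cancel(order #1): fills=none; bids=[-] asks=[-]
After op 4 [order #2] market_sell(qty=8): fills=none; bids=[-] asks=[-]
After op 5 cancel(order #1): fills=none; bids=[-] asks=[-]

Answer: bid=- ask=102
bid=- ask=-
bid=- ask=-
bid=- ask=-
bid=- ask=-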